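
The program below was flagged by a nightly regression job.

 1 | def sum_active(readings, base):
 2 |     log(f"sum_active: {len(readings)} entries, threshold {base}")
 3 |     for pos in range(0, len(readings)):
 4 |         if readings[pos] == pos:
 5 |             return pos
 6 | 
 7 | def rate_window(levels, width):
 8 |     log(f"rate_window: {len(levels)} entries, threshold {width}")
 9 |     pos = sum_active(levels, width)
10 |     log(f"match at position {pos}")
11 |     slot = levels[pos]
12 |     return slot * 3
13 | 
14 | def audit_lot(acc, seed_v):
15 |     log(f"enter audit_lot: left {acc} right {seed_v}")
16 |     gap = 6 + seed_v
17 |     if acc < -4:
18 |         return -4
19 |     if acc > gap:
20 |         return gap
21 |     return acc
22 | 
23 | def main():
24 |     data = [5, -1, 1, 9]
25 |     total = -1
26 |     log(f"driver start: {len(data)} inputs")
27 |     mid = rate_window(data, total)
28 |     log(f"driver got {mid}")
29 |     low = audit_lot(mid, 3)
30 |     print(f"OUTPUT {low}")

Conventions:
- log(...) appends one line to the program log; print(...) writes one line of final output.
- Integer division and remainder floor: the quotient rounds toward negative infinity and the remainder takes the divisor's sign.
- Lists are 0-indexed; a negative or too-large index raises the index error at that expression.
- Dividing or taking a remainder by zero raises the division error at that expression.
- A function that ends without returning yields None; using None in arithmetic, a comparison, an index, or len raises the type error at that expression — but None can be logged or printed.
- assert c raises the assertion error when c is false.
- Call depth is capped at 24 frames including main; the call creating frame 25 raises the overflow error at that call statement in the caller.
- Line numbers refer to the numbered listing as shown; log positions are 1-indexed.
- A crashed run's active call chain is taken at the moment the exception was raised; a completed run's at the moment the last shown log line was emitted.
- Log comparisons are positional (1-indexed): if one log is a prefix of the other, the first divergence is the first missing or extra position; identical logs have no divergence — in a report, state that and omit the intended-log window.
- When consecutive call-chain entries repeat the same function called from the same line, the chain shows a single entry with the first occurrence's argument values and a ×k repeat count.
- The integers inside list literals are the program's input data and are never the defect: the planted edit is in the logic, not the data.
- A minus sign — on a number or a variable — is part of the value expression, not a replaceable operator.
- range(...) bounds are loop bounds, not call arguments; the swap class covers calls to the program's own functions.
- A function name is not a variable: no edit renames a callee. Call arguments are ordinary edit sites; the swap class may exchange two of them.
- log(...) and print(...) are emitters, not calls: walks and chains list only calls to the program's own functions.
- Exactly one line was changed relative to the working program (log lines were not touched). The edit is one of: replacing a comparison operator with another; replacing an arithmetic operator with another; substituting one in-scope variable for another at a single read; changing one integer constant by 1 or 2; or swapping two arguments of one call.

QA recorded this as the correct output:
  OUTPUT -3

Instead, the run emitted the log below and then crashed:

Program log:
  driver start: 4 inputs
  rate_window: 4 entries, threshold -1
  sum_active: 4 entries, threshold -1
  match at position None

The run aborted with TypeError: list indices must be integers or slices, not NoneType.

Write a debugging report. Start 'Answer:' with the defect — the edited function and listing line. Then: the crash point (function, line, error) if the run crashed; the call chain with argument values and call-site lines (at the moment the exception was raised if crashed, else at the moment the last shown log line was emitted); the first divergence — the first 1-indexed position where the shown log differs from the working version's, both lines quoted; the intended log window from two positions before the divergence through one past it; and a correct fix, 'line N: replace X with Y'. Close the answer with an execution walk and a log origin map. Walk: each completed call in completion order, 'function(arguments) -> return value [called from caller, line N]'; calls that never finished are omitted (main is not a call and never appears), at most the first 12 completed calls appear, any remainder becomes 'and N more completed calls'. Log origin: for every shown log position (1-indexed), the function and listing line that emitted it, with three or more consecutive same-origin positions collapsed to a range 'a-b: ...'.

Answer: the defect is in sum_active at line 4.
The tell: At log position 4 the runs split — shown 'match at position None', but the working version logs 'match at position 1'.
Crash: rate_window, line 11, TypeError.
Call chain: main -> rate_window([5, -1, 1, 9], -1) (called at line 27).
First divergence: at position 4 the run shows 'match at position None' where the working version logs 'match at position 1'.
Intended log window:
  2: rate_window: 4 entries, threshold -1
  3: sum_active: 4 entries, threshold -1
  4: match at position 1
  5: driver got -3
Execution walk:
  sum_active([5, -1, 1, 9], -1) -> None  [called from rate_window, line 9]
Log origin:
  1 — main, line 26
  2 — rate_window, line 8
  3 — sum_active, line 2
  4 — rate_window, line 10
A correct fix: line 4: replace `readings[pos] == pos` with `readings[pos] == base`.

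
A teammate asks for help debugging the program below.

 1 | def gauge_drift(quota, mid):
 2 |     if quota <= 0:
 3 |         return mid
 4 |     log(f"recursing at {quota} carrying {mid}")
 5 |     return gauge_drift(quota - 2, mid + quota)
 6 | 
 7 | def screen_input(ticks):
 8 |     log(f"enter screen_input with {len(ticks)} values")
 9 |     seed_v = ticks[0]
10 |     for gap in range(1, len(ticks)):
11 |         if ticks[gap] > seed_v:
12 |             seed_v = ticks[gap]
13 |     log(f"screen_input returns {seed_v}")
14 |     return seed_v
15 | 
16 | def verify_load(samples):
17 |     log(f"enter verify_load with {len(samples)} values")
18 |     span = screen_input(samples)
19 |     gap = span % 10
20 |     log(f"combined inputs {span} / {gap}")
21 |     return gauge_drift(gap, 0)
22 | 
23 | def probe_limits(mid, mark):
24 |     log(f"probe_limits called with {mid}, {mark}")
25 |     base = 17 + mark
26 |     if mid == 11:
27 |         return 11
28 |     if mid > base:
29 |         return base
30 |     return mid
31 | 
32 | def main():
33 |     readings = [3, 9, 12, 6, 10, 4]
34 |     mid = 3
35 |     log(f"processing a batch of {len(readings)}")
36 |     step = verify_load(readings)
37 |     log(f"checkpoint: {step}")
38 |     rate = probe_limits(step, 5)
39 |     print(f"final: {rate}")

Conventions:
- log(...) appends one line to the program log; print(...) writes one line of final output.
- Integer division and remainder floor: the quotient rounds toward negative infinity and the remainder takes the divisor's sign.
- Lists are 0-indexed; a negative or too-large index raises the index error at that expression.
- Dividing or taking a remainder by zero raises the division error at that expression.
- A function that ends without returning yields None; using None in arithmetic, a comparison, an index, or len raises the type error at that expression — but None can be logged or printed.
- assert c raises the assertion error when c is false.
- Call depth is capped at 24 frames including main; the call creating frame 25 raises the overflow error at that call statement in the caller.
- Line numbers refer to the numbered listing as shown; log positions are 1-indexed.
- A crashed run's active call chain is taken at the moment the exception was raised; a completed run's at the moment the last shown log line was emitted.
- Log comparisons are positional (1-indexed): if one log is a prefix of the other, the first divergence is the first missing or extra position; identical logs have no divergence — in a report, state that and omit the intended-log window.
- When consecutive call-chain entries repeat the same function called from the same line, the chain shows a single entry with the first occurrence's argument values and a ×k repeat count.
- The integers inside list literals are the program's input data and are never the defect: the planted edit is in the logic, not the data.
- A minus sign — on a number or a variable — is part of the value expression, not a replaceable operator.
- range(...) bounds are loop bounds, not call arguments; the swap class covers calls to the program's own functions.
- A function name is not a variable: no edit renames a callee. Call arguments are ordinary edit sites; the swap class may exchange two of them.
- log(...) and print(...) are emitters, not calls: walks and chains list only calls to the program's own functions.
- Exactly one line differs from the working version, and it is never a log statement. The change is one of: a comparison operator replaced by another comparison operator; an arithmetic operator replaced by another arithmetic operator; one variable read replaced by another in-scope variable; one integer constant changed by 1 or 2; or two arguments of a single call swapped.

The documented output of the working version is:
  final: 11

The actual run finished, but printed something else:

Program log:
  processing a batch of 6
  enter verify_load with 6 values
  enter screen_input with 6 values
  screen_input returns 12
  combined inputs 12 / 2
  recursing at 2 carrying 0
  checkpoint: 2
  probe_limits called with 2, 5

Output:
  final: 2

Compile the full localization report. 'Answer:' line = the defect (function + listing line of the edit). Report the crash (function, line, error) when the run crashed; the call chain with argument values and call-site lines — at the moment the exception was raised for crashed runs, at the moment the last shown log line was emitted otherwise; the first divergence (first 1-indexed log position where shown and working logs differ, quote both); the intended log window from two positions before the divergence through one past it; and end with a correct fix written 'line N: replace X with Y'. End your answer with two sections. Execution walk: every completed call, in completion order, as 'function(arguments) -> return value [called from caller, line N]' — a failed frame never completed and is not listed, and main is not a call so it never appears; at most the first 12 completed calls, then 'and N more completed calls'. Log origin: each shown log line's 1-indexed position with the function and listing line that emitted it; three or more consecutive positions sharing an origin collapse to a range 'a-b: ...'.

Answer: the defect is in probe_limits at line 26.
Key fact: The logs agree in full; only the final output differs.
Call chain: main -> probe_limits(2, 5) (called at line 38).
First divergence: there is none — every log position agrees.
Execution walk:
  screen_input([3, 9, 12, 6, 10, 4]) -> 12  [called from verify_load, line 18]
  gauge_drift(0, 2) -> 2  [called from gauge_drift, line 5]
  gauge_drift(2, 0) -> 2  [called from verify_load, line 21]
  verify_load([3, 9, 12, 6, 10, 4]) -> 2  [called from main, line 36]
  probe_limits(2, 5) -> 2  [called from main, line 38]
Log line origins:
  1: from main, line 35
  2: from verify_load, line 17
  3: from screen_input, line 8
  4: from screen_input, line 13
  5: from verify_load, line 20
  6: from gauge_drift, line 4
  7: from main, line 37
  8: from probe_limits, line 24
A correct fix: line 26: replace `==` with `<`.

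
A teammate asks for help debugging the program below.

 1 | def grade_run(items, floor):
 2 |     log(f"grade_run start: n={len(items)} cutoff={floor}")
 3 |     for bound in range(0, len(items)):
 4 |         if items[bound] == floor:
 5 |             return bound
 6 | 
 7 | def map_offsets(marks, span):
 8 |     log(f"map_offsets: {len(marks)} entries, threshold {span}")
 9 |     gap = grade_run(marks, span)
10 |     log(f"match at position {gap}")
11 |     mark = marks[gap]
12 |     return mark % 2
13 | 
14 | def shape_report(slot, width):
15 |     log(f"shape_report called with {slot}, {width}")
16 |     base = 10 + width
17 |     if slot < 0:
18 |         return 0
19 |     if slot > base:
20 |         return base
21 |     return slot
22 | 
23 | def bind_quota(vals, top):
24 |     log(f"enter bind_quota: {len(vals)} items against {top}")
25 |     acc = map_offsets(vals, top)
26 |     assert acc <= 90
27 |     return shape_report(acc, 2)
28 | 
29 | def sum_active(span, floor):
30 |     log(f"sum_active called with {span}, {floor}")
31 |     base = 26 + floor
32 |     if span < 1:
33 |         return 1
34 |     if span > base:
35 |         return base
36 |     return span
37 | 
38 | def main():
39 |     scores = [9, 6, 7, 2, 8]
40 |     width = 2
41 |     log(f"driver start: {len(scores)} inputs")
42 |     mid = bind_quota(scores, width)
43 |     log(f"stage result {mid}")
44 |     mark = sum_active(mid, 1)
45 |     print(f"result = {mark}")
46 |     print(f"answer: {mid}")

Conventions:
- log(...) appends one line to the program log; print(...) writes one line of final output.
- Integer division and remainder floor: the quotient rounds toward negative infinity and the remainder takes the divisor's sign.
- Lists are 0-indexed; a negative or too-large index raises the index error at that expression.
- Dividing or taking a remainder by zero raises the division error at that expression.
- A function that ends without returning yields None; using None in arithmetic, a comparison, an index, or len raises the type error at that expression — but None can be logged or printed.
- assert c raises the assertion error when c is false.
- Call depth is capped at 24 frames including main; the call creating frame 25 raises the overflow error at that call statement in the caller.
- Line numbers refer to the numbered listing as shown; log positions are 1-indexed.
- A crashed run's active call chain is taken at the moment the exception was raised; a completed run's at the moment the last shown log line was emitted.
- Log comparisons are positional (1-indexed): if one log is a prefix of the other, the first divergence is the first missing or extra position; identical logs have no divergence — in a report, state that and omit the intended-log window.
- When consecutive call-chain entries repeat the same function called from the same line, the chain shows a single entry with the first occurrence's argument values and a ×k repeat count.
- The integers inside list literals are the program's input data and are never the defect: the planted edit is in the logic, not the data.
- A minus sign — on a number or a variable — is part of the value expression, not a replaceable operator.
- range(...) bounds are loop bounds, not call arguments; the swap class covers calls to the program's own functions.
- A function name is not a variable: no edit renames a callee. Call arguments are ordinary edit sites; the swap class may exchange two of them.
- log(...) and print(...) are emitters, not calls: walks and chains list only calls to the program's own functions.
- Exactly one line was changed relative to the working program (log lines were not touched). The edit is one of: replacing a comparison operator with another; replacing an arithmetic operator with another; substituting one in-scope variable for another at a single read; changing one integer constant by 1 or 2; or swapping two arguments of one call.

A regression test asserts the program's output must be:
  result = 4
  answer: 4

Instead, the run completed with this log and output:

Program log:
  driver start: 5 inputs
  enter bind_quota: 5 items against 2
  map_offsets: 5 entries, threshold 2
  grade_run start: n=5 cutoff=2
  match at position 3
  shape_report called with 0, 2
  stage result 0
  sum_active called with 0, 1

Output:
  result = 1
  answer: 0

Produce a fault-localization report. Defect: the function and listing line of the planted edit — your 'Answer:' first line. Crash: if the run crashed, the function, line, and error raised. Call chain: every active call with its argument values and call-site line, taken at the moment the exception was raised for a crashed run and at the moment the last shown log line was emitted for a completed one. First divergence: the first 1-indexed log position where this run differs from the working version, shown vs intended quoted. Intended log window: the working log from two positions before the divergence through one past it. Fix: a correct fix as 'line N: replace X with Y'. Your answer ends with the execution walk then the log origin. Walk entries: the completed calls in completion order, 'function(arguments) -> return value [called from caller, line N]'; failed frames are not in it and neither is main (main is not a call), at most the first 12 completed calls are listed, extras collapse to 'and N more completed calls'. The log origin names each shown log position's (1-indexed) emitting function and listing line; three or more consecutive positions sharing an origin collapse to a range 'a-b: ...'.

Answer: the defect is in map_offsets at line 12.
Key observation: The earliest visible damage is log position 6 — 'shape_report called with 0, 2' rather than the intended 'shape_report called with 4, 2'.
Call chain: main -> sum_active(0, 1) (called at line 44).
First divergence: position 6 — shown 'shape_report called with 0, 2', intended 'shape_report called with 4, 2'.
Intended log window:
  4: grade_run start: n=5 cutoff=2
  5: match at position 3
  6: shape_report called with 4, 2
  7: stage result 4
Execution walk:
  grade_run([9, 6, 7, 2, 8], 2) -> 3  [called from map_offsets, line 9]
  map_offsets([9, 6, 7, 2, 8], 2) -> 0  [called from bind_quota, line 25]
  shape_report(0, 2) -> 0  [called from bind_quota, line 27]
  bind_quota([9, 6, 7, 2, 8], 2) -> 0  [called from main, line 42]
  sum_active(0, 1) -> 1  [called from main, line 44]
Log line origins:
  1: logged in main at line 41
  2: logged in bind_quota at line 24
  3: logged in map_offsets at line 8
  4: logged in grade_run at line 2
  5: logged in map_offsets at line 10
  6: logged in shape_report at line 15
  7: logged in main at line 43
  8: logged in sum_active at line 30
A correct fix: line 12: replace `%` with `*`.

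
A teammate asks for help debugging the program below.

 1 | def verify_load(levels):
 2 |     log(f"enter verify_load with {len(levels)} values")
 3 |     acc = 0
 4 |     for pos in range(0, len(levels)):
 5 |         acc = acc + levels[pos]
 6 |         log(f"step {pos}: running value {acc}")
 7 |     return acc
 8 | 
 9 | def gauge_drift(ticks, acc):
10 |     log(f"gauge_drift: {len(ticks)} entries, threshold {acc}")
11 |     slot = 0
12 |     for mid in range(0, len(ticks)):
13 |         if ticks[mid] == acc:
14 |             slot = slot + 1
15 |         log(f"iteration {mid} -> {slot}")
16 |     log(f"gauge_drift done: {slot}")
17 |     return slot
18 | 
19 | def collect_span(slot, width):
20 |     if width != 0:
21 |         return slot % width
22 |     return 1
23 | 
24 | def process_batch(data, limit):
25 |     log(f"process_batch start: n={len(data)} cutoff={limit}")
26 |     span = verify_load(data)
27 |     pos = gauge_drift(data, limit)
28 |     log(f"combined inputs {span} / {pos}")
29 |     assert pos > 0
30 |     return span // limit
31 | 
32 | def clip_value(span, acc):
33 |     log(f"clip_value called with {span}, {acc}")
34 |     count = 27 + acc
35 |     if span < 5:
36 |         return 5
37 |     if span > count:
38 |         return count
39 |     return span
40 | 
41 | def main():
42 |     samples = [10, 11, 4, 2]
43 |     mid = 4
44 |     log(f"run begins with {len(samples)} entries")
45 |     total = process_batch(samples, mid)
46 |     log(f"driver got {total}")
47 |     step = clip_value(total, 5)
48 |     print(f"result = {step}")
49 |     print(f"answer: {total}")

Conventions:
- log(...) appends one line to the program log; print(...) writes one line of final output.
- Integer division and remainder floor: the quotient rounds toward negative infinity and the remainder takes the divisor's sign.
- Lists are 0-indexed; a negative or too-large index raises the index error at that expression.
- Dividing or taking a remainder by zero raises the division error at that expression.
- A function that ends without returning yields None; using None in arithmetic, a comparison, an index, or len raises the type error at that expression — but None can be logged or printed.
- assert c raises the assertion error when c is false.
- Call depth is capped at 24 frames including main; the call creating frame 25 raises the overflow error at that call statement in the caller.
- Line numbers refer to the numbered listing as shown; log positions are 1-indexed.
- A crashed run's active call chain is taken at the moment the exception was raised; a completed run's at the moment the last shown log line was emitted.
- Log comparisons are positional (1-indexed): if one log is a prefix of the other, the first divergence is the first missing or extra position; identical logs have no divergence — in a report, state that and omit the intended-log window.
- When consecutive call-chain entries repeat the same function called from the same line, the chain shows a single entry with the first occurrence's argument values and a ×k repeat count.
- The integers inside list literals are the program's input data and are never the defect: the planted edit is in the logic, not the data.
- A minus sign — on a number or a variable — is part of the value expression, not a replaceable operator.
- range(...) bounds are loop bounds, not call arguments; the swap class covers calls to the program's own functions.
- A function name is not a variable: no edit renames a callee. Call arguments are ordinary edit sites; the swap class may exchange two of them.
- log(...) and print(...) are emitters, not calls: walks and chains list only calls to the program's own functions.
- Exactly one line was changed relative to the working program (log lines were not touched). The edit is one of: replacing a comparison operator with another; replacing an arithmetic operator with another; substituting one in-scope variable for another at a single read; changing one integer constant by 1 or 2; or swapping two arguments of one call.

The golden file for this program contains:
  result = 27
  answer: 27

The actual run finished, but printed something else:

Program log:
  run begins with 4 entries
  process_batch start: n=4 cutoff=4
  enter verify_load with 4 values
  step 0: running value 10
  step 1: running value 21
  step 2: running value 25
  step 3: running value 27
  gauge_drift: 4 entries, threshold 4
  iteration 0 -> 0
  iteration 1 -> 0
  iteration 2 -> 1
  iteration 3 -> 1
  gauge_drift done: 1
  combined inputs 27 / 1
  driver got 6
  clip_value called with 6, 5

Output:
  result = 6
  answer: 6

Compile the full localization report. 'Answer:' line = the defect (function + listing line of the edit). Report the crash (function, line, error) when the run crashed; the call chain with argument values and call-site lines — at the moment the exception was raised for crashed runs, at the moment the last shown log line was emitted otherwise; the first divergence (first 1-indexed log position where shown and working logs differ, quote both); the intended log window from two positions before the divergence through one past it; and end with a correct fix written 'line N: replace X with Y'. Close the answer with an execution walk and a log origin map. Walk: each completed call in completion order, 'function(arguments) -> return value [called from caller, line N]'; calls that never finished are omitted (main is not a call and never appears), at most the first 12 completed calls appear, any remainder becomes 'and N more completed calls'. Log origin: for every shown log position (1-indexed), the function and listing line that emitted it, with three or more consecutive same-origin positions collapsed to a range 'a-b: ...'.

Answer: the defect is in process_batch at line 30.
Key observation: Position 15 is the first bad log line: 'driver got 6' should read 'driver got 27'.
Call chain: main -> clip_value(6, 5) (called at line 47).
First divergence: position 15; shown 'driver got 6' vs intended 'driver got 27'.
Intended log window:
  13: gauge_drift done: 1
  14: combined inputs 27 / 1
  15: driver got 27
  16: clip_value called with 27, 5
Execution walk:
  verify_load([10, 11, 4, 2]) -> 27  [called from process_batch, line 26]
  gauge_drift([10, 11, 4, 2], 4) -> 1  [called from process_batch, line 27]
  process_batch([10, 11, 4, 2], 4) -> 6  [called from main, line 45]
  clip_value(6, 5) -> 6  [called from main, line 47]
Log origin:
  1: logged in main at line 44
  2: logged in process_batch at line 25
  3: logged in verify_load at line 2
  4-7: logged in verify_load at line 6
  8: logged in gauge_drift at line 10
  9-12: logged in gauge_drift at line 15
  13: logged in gauge_drift at line 16
  14: logged in process_batch at line 28
  15: logged in main at line 46
  16: logged in clip_value at line 33
A correct fix: line 30: replace `limit` with `pos`.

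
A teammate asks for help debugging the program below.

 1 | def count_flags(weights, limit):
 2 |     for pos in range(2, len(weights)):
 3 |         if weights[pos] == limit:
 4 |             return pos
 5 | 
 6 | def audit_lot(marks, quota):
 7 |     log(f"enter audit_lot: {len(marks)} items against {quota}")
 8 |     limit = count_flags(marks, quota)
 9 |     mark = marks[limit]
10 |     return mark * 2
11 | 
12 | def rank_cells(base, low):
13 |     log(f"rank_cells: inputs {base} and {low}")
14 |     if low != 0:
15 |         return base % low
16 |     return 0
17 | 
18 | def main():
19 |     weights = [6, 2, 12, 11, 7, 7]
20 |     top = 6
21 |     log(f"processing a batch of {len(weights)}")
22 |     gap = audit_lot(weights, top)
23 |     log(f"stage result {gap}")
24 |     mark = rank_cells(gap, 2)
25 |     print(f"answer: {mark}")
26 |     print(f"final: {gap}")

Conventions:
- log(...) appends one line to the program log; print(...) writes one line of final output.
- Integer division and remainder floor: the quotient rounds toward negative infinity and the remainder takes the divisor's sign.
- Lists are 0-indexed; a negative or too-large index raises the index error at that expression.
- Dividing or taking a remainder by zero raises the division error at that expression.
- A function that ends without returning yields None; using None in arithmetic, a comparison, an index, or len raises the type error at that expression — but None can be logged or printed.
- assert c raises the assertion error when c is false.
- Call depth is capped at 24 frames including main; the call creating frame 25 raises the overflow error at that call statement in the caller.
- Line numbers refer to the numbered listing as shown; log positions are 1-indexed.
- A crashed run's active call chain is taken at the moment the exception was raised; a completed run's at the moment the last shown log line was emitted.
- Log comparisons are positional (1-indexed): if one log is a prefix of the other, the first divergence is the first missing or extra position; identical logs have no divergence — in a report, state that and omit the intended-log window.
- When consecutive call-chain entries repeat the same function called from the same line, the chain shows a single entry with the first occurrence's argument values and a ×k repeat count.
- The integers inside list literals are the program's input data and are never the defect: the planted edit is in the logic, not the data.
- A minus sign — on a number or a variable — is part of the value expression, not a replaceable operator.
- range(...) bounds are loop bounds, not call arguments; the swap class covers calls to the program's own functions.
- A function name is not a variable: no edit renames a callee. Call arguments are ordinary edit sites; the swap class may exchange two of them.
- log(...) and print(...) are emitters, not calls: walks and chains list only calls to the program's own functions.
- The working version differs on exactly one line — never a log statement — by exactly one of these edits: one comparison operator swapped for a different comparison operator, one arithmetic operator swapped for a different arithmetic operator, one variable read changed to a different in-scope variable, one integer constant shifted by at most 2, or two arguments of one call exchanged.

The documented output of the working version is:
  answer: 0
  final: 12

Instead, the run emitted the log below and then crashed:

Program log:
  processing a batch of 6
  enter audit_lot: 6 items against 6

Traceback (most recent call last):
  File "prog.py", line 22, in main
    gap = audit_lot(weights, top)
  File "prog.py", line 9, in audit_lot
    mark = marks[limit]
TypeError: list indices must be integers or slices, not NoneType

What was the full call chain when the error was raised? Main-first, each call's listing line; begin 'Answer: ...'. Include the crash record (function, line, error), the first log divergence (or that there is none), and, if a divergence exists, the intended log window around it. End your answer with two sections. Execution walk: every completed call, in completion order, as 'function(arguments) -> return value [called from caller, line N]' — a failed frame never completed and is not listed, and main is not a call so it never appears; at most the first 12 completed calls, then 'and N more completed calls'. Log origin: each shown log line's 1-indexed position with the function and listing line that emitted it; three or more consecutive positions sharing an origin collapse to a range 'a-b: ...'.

Answer: main -> audit_lot (called at line 22).
The tell: The faulty run's log stops after 2 lines; the working version's next line would be 'stage result 12'.
Crash: audit_lot, line 9, TypeError.
First divergence: position 3 — after 2 matching lines the faulty run goes silent; intended next line 'stage result 12'.
Intended log window:
  1: processing a batch of 6
  2: enter audit_lot: 6 items against 6
  3: stage result 12
  4: rank_cells: inputs 12 and 2
Execution walk:
  count_flags([6, 2, 12, 11, 7, 7], 6) -> None  [called from audit_lot, line 8]
Origin of each log line:
  1: from main, line 21
  2: from audit_lot, line 7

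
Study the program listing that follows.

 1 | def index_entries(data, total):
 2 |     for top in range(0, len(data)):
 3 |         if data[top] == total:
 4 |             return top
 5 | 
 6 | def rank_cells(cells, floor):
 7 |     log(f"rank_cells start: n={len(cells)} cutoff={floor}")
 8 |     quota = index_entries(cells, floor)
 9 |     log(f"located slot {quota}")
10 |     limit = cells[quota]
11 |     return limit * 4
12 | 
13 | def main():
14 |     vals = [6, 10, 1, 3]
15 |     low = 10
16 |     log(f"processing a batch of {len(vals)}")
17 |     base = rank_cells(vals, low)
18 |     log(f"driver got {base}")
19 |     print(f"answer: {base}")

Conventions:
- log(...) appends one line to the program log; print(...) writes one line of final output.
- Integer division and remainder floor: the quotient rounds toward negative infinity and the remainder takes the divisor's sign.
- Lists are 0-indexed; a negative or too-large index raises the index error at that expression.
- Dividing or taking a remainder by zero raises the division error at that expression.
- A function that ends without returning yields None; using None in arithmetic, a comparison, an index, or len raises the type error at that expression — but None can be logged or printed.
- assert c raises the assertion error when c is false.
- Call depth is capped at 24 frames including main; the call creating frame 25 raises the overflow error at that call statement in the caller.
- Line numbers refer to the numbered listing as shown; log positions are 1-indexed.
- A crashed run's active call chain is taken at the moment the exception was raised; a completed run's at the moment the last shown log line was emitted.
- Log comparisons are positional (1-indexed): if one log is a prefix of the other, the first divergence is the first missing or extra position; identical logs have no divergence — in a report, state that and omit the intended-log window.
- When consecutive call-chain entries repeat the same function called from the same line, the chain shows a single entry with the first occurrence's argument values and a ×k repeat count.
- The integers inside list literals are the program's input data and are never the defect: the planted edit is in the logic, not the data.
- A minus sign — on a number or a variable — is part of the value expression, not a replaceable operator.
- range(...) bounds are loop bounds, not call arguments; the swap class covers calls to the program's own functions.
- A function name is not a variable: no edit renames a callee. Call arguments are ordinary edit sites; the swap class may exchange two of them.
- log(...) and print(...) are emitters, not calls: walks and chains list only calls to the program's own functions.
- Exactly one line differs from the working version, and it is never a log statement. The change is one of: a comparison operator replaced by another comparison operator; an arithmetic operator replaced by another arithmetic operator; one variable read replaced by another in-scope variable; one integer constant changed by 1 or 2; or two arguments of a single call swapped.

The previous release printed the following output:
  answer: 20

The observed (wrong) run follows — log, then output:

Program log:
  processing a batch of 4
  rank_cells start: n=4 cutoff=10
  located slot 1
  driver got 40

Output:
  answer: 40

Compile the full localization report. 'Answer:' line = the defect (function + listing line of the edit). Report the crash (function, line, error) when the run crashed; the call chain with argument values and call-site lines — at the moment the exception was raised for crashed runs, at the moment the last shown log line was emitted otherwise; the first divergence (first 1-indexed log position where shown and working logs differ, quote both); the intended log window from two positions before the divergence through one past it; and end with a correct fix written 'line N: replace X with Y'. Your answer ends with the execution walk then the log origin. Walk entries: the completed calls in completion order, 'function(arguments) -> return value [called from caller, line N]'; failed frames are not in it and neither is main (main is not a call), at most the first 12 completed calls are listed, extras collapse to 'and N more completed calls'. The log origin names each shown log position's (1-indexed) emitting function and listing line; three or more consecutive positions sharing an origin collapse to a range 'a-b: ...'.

Answer: the defect is in rank_cells at line 11.
Key fact: The log first diverges at position 4: the faulty run prints 'driver got 40' where the working version prints 'driver got 20'.
Call chain: main.
First divergence: position 4 — the shown line 'driver got 40' should read 'driver got 20'.
Intended log window:
  2: rank_cells start: n=4 cutoff=10
  3: located slot 1
  4: driver got 20
Execution walk:
  index_entries([6, 10, 1, 3], 10) -> 1  [called from rank_cells, line 8]
  rank_cells([6, 10, 1, 3], 10) -> 40  [called from main, line 17]
Log origin:
  1 — main, line 16
  2 — rank_cells, line 7
  3 — rank_cells, line 9
  4 — main, line 18
A correct fix: line 11: replace `4` with `2`.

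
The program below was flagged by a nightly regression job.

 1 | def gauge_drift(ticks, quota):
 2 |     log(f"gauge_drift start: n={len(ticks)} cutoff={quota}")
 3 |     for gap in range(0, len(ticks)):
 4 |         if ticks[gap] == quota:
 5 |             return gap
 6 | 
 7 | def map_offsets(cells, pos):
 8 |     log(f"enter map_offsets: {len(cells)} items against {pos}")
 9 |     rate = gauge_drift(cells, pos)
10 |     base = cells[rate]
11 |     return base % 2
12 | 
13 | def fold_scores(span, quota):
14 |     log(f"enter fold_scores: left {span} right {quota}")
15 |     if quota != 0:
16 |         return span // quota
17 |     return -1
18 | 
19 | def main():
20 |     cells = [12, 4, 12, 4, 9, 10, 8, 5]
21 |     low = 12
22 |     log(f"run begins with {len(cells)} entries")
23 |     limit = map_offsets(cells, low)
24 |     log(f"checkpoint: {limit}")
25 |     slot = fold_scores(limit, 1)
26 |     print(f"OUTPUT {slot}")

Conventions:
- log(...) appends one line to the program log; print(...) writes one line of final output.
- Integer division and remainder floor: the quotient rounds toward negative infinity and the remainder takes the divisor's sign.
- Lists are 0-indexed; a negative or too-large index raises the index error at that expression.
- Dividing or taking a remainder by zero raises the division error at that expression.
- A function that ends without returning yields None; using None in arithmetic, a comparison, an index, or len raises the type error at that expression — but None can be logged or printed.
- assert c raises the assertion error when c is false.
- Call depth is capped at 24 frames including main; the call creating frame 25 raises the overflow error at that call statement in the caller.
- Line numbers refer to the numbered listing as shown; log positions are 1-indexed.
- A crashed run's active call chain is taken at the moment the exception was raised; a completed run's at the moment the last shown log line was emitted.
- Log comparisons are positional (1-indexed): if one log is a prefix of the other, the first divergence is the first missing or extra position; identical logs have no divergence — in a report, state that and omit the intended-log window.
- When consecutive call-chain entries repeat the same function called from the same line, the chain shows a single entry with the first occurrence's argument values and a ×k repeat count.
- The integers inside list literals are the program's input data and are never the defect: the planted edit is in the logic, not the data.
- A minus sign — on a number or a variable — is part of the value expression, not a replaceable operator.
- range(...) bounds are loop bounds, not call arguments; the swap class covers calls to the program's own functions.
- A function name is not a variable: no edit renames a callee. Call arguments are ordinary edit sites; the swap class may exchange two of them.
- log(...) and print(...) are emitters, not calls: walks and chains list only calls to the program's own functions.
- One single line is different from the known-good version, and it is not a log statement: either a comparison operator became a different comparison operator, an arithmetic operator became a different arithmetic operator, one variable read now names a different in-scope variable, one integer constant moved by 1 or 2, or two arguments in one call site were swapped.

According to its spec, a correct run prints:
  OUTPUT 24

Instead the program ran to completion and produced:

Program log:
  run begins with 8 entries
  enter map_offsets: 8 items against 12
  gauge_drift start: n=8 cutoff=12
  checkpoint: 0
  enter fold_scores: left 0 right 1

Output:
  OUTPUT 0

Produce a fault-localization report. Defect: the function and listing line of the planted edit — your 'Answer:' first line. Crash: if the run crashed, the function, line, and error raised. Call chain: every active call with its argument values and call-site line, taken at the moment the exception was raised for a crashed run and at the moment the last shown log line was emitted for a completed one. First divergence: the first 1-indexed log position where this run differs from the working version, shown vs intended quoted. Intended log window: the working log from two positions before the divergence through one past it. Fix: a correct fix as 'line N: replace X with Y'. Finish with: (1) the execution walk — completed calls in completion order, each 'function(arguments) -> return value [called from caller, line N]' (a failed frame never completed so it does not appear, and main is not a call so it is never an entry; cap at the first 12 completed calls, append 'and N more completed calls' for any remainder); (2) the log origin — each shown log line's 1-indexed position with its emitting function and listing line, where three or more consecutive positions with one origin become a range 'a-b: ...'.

Answer: the defect is in map_offsets at line 11.
Key fact: Position 4 is the first bad log line: 'checkpoint: 0' should read 'checkpoint: 24'.
Call chain: main -> fold_scores(0, 1) (called at line 25).
First divergence: position 4 — shown 'checkpoint: 0', intended 'checkpoint: 24'.
Intended log window:
  2: enter map_offsets: 8 items against 12
  3: gauge_drift start: n=8 cutoff=12
  4: checkpoint: 24
  5: enter fold_scores: left 24 right 1
Execution walk:
  gauge_drift([12, 4, 12, 4, 9, 10, 8, 5], 12) -> 0  [called from map_offsets, line 9]
  map_offsets([12, 4, 12, 4, 9, 10, 8, 5], 12) -> 0  [called from main, line 23]
  fold_scores(0, 1) -> 0  [called from main, line 25]
Log line origins:
  1: emitted by main (line 22)
  2: emitted by map_offsets (line 8)
  3: emitted by gauge_drift (line 2)
  4: emitted by main (line 24)
  5: emitted by fold_scores (line 14)
A correct fix: line 11: replace `%` with `*`.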